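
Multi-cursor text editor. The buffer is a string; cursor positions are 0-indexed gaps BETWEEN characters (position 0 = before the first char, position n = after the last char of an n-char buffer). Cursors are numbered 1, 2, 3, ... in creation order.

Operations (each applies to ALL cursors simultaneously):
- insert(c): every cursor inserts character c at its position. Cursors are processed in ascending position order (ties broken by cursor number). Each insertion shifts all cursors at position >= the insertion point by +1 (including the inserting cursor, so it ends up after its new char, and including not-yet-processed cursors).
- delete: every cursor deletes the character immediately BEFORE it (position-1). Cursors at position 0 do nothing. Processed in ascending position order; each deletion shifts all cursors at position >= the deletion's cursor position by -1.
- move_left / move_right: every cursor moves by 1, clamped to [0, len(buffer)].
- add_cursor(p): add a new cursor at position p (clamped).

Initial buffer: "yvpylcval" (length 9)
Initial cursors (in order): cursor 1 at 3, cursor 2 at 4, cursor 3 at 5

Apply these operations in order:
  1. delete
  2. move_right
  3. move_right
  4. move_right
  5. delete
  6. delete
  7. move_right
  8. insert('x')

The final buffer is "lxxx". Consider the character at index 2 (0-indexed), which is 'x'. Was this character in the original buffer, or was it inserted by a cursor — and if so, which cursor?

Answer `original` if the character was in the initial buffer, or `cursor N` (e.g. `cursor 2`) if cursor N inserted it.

Answer: cursor 2

Derivation:
After op 1 (delete): buffer="yvcval" (len 6), cursors c1@2 c2@2 c3@2, authorship ......
After op 2 (move_right): buffer="yvcval" (len 6), cursors c1@3 c2@3 c3@3, authorship ......
After op 3 (move_right): buffer="yvcval" (len 6), cursors c1@4 c2@4 c3@4, authorship ......
After op 4 (move_right): buffer="yvcval" (len 6), cursors c1@5 c2@5 c3@5, authorship ......
After op 5 (delete): buffer="yvl" (len 3), cursors c1@2 c2@2 c3@2, authorship ...
After op 6 (delete): buffer="l" (len 1), cursors c1@0 c2@0 c3@0, authorship .
After op 7 (move_right): buffer="l" (len 1), cursors c1@1 c2@1 c3@1, authorship .
After op 8 (insert('x')): buffer="lxxx" (len 4), cursors c1@4 c2@4 c3@4, authorship .123
Authorship (.=original, N=cursor N): . 1 2 3
Index 2: author = 2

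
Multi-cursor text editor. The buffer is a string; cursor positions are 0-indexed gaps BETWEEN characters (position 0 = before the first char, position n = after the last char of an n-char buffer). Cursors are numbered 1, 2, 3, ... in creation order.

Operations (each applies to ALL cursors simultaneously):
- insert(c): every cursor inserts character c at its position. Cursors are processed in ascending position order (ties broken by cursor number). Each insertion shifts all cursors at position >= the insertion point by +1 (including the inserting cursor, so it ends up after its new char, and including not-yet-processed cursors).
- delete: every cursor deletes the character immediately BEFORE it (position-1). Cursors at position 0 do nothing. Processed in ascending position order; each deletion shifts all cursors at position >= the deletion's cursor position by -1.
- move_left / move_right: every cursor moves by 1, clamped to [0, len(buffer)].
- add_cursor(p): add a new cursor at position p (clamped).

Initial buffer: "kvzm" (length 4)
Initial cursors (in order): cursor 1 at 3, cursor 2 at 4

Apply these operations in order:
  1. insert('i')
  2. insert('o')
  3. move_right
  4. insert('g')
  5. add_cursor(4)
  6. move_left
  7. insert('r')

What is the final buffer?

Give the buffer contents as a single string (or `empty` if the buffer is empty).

After op 1 (insert('i')): buffer="kvzimi" (len 6), cursors c1@4 c2@6, authorship ...1.2
After op 2 (insert('o')): buffer="kvziomio" (len 8), cursors c1@5 c2@8, authorship ...11.22
After op 3 (move_right): buffer="kvziomio" (len 8), cursors c1@6 c2@8, authorship ...11.22
After op 4 (insert('g')): buffer="kvziomgiog" (len 10), cursors c1@7 c2@10, authorship ...11.1222
After op 5 (add_cursor(4)): buffer="kvziomgiog" (len 10), cursors c3@4 c1@7 c2@10, authorship ...11.1222
After op 6 (move_left): buffer="kvziomgiog" (len 10), cursors c3@3 c1@6 c2@9, authorship ...11.1222
After op 7 (insert('r')): buffer="kvzriomrgiorg" (len 13), cursors c3@4 c1@8 c2@12, authorship ...311.112222

Answer: kvzriomrgiorg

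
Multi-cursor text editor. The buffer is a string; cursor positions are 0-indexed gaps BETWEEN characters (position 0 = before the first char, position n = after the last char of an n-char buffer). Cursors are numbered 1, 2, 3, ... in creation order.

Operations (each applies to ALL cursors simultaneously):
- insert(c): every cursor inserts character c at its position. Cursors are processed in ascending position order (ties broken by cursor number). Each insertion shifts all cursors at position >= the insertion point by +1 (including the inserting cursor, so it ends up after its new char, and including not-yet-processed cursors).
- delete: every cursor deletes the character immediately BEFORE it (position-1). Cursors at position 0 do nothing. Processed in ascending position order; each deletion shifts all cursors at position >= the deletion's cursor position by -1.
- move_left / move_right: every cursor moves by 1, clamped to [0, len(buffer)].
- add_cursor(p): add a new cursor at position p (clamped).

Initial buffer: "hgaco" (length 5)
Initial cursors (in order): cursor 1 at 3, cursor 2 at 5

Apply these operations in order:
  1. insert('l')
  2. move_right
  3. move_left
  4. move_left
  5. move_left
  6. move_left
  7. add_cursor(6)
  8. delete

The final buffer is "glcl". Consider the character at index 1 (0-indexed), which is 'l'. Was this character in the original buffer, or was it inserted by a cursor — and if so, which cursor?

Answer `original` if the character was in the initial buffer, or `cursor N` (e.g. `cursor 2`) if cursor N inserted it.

After op 1 (insert('l')): buffer="hgalcol" (len 7), cursors c1@4 c2@7, authorship ...1..2
After op 2 (move_right): buffer="hgalcol" (len 7), cursors c1@5 c2@7, authorship ...1..2
After op 3 (move_left): buffer="hgalcol" (len 7), cursors c1@4 c2@6, authorship ...1..2
After op 4 (move_left): buffer="hgalcol" (len 7), cursors c1@3 c2@5, authorship ...1..2
After op 5 (move_left): buffer="hgalcol" (len 7), cursors c1@2 c2@4, authorship ...1..2
After op 6 (move_left): buffer="hgalcol" (len 7), cursors c1@1 c2@3, authorship ...1..2
After op 7 (add_cursor(6)): buffer="hgalcol" (len 7), cursors c1@1 c2@3 c3@6, authorship ...1..2
After op 8 (delete): buffer="glcl" (len 4), cursors c1@0 c2@1 c3@3, authorship .1.2
Authorship (.=original, N=cursor N): . 1 . 2
Index 1: author = 1

Answer: cursor 1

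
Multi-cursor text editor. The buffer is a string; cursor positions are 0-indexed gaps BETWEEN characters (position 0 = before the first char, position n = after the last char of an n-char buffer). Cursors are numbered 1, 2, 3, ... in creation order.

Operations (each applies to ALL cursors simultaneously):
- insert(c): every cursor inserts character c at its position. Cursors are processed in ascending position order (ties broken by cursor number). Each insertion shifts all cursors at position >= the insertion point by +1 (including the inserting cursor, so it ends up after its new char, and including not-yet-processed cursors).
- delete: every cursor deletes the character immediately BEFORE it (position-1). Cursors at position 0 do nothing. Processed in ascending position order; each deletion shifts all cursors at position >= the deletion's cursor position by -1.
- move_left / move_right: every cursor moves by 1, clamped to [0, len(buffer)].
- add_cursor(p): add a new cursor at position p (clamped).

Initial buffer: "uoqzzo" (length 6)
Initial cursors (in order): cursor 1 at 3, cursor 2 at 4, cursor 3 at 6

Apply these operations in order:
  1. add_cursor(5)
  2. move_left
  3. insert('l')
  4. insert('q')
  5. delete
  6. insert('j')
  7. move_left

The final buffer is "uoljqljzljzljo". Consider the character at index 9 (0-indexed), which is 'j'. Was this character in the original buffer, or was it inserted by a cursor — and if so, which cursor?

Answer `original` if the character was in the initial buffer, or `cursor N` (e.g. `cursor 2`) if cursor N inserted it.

After op 1 (add_cursor(5)): buffer="uoqzzo" (len 6), cursors c1@3 c2@4 c4@5 c3@6, authorship ......
After op 2 (move_left): buffer="uoqzzo" (len 6), cursors c1@2 c2@3 c4@4 c3@5, authorship ......
After op 3 (insert('l')): buffer="uolqlzlzlo" (len 10), cursors c1@3 c2@5 c4@7 c3@9, authorship ..1.2.4.3.
After op 4 (insert('q')): buffer="uolqqlqzlqzlqo" (len 14), cursors c1@4 c2@7 c4@10 c3@13, authorship ..11.22.44.33.
After op 5 (delete): buffer="uolqlzlzlo" (len 10), cursors c1@3 c2@5 c4@7 c3@9, authorship ..1.2.4.3.
After op 6 (insert('j')): buffer="uoljqljzljzljo" (len 14), cursors c1@4 c2@7 c4@10 c3@13, authorship ..11.22.44.33.
After op 7 (move_left): buffer="uoljqljzljzljo" (len 14), cursors c1@3 c2@6 c4@9 c3@12, authorship ..11.22.44.33.
Authorship (.=original, N=cursor N): . . 1 1 . 2 2 . 4 4 . 3 3 .
Index 9: author = 4

Answer: cursor 4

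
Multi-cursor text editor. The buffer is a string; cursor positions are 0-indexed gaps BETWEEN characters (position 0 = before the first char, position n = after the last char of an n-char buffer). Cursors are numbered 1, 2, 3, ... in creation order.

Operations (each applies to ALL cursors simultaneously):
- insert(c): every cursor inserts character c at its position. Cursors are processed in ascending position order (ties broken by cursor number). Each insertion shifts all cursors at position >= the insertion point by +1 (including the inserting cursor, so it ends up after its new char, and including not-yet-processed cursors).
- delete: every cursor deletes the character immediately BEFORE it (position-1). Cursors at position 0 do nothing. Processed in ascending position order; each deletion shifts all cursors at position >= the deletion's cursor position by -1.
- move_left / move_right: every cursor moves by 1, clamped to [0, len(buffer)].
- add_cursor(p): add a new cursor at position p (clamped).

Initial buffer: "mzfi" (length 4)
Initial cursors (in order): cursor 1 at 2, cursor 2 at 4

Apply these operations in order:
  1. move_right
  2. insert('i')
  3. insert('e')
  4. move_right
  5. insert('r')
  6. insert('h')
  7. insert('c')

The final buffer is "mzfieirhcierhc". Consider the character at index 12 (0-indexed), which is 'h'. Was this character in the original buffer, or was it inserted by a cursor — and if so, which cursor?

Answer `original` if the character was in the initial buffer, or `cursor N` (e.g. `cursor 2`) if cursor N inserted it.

Answer: cursor 2

Derivation:
After op 1 (move_right): buffer="mzfi" (len 4), cursors c1@3 c2@4, authorship ....
After op 2 (insert('i')): buffer="mzfiii" (len 6), cursors c1@4 c2@6, authorship ...1.2
After op 3 (insert('e')): buffer="mzfieiie" (len 8), cursors c1@5 c2@8, authorship ...11.22
After op 4 (move_right): buffer="mzfieiie" (len 8), cursors c1@6 c2@8, authorship ...11.22
After op 5 (insert('r')): buffer="mzfieirier" (len 10), cursors c1@7 c2@10, authorship ...11.1222
After op 6 (insert('h')): buffer="mzfieirhierh" (len 12), cursors c1@8 c2@12, authorship ...11.112222
After op 7 (insert('c')): buffer="mzfieirhcierhc" (len 14), cursors c1@9 c2@14, authorship ...11.11122222
Authorship (.=original, N=cursor N): . . . 1 1 . 1 1 1 2 2 2 2 2
Index 12: author = 2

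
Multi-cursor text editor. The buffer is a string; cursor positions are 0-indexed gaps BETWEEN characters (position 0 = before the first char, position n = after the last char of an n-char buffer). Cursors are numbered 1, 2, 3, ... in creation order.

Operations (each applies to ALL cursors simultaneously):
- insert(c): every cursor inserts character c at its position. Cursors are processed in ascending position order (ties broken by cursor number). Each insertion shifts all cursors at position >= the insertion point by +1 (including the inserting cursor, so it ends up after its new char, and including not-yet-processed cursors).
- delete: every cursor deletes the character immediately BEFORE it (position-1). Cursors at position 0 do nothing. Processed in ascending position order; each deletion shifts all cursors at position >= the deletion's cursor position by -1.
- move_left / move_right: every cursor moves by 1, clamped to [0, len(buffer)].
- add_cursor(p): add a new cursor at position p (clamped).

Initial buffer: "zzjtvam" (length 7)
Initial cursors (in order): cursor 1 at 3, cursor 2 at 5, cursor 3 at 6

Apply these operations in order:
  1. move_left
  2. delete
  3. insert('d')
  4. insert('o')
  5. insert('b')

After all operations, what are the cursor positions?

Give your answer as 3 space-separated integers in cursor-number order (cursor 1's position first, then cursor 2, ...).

Answer: 4 11 11

Derivation:
After op 1 (move_left): buffer="zzjtvam" (len 7), cursors c1@2 c2@4 c3@5, authorship .......
After op 2 (delete): buffer="zjam" (len 4), cursors c1@1 c2@2 c3@2, authorship ....
After op 3 (insert('d')): buffer="zdjddam" (len 7), cursors c1@2 c2@5 c3@5, authorship .1.23..
After op 4 (insert('o')): buffer="zdojddooam" (len 10), cursors c1@3 c2@8 c3@8, authorship .11.2323..
After op 5 (insert('b')): buffer="zdobjddoobbam" (len 13), cursors c1@4 c2@11 c3@11, authorship .111.232323..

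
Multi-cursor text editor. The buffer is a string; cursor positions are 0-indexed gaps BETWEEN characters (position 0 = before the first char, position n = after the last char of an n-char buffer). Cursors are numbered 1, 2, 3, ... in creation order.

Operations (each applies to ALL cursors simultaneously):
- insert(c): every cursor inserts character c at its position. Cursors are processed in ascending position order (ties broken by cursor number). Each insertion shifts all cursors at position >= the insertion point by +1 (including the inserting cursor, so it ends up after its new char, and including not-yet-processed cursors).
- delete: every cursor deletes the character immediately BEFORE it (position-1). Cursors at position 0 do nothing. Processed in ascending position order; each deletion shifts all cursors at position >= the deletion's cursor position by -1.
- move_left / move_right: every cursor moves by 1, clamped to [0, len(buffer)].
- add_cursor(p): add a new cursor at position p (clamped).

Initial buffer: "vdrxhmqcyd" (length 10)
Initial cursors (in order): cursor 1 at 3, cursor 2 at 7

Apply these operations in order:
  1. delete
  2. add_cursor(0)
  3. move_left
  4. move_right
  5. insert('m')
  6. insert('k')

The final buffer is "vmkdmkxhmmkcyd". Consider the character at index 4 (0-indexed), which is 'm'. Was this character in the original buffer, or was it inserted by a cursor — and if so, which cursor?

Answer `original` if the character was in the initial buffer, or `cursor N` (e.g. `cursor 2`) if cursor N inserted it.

Answer: cursor 1

Derivation:
After op 1 (delete): buffer="vdxhmcyd" (len 8), cursors c1@2 c2@5, authorship ........
After op 2 (add_cursor(0)): buffer="vdxhmcyd" (len 8), cursors c3@0 c1@2 c2@5, authorship ........
After op 3 (move_left): buffer="vdxhmcyd" (len 8), cursors c3@0 c1@1 c2@4, authorship ........
After op 4 (move_right): buffer="vdxhmcyd" (len 8), cursors c3@1 c1@2 c2@5, authorship ........
After op 5 (insert('m')): buffer="vmdmxhmmcyd" (len 11), cursors c3@2 c1@4 c2@8, authorship .3.1...2...
After op 6 (insert('k')): buffer="vmkdmkxhmmkcyd" (len 14), cursors c3@3 c1@6 c2@11, authorship .33.11...22...
Authorship (.=original, N=cursor N): . 3 3 . 1 1 . . . 2 2 . . .
Index 4: author = 1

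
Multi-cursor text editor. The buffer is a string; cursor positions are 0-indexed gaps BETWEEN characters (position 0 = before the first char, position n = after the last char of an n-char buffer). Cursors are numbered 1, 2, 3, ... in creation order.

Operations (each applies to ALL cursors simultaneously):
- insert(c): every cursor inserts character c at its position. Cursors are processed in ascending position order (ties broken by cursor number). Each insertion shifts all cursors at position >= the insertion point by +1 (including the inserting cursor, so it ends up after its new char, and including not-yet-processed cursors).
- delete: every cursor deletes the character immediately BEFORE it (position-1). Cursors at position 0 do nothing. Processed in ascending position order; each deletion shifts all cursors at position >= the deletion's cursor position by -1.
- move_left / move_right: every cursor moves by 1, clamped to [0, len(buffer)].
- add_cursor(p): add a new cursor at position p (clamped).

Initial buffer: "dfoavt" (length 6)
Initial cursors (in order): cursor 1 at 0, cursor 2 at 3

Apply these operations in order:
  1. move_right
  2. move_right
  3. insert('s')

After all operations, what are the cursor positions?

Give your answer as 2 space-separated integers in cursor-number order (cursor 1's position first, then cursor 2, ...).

After op 1 (move_right): buffer="dfoavt" (len 6), cursors c1@1 c2@4, authorship ......
After op 2 (move_right): buffer="dfoavt" (len 6), cursors c1@2 c2@5, authorship ......
After op 3 (insert('s')): buffer="dfsoavst" (len 8), cursors c1@3 c2@7, authorship ..1...2.

Answer: 3 7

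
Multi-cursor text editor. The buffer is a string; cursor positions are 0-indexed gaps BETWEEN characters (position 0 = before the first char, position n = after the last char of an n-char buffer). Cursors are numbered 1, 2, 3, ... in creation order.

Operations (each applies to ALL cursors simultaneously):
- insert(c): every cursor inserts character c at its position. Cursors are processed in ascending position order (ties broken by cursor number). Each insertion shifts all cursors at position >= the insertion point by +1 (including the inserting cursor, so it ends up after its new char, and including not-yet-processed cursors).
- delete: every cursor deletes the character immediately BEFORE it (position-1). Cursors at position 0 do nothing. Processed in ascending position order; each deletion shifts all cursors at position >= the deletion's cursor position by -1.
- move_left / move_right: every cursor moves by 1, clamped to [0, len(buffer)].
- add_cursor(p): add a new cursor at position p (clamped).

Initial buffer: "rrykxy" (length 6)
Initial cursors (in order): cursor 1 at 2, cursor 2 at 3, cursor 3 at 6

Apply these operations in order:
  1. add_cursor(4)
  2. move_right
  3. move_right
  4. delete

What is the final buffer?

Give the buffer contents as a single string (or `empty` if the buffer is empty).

After op 1 (add_cursor(4)): buffer="rrykxy" (len 6), cursors c1@2 c2@3 c4@4 c3@6, authorship ......
After op 2 (move_right): buffer="rrykxy" (len 6), cursors c1@3 c2@4 c4@5 c3@6, authorship ......
After op 3 (move_right): buffer="rrykxy" (len 6), cursors c1@4 c2@5 c3@6 c4@6, authorship ......
After op 4 (delete): buffer="rr" (len 2), cursors c1@2 c2@2 c3@2 c4@2, authorship ..

Answer: rr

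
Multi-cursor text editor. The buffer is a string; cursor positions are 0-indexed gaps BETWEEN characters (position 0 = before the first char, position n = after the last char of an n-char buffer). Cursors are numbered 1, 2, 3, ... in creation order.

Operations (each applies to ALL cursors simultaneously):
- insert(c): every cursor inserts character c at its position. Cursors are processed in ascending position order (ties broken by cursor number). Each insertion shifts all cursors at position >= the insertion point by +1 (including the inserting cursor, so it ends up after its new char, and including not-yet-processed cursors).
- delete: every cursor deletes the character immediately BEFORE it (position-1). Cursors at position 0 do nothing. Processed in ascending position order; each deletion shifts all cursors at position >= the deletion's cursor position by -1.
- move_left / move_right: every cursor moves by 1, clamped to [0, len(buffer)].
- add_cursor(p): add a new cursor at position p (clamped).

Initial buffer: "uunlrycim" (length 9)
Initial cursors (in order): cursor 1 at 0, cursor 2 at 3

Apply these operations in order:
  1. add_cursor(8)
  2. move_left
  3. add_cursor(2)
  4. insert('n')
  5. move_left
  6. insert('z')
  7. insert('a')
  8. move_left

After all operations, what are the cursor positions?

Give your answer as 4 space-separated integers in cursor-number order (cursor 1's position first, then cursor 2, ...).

After op 1 (add_cursor(8)): buffer="uunlrycim" (len 9), cursors c1@0 c2@3 c3@8, authorship .........
After op 2 (move_left): buffer="uunlrycim" (len 9), cursors c1@0 c2@2 c3@7, authorship .........
After op 3 (add_cursor(2)): buffer="uunlrycim" (len 9), cursors c1@0 c2@2 c4@2 c3@7, authorship .........
After op 4 (insert('n')): buffer="nuunnnlrycnim" (len 13), cursors c1@1 c2@5 c4@5 c3@11, authorship 1..24.....3..
After op 5 (move_left): buffer="nuunnnlrycnim" (len 13), cursors c1@0 c2@4 c4@4 c3@10, authorship 1..24.....3..
After op 6 (insert('z')): buffer="znuunzznnlrycznim" (len 17), cursors c1@1 c2@7 c4@7 c3@14, authorship 11..2244.....33..
After op 7 (insert('a')): buffer="zanuunzzaannlryczanim" (len 21), cursors c1@2 c2@10 c4@10 c3@18, authorship 111..224244.....333..
After op 8 (move_left): buffer="zanuunzzaannlryczanim" (len 21), cursors c1@1 c2@9 c4@9 c3@17, authorship 111..224244.....333..

Answer: 1 9 17 9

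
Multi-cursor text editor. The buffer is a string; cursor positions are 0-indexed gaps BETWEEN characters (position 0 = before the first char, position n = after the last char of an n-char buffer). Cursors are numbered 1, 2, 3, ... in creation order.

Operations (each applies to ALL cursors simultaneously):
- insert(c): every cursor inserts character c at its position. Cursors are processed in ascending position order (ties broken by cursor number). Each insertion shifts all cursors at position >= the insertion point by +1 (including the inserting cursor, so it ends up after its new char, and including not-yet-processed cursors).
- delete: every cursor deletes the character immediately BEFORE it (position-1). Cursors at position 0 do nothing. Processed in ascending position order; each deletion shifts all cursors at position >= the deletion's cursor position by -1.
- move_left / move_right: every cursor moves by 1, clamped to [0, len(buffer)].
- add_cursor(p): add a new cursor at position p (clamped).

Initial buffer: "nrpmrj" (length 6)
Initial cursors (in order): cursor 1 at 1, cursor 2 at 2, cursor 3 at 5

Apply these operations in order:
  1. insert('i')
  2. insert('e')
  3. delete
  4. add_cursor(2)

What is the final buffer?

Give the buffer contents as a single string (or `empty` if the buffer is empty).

Answer: niripmrij

Derivation:
After op 1 (insert('i')): buffer="niripmrij" (len 9), cursors c1@2 c2@4 c3@8, authorship .1.2...3.
After op 2 (insert('e')): buffer="nieriepmriej" (len 12), cursors c1@3 c2@6 c3@11, authorship .11.22...33.
After op 3 (delete): buffer="niripmrij" (len 9), cursors c1@2 c2@4 c3@8, authorship .1.2...3.
After op 4 (add_cursor(2)): buffer="niripmrij" (len 9), cursors c1@2 c4@2 c2@4 c3@8, authorship .1.2...3.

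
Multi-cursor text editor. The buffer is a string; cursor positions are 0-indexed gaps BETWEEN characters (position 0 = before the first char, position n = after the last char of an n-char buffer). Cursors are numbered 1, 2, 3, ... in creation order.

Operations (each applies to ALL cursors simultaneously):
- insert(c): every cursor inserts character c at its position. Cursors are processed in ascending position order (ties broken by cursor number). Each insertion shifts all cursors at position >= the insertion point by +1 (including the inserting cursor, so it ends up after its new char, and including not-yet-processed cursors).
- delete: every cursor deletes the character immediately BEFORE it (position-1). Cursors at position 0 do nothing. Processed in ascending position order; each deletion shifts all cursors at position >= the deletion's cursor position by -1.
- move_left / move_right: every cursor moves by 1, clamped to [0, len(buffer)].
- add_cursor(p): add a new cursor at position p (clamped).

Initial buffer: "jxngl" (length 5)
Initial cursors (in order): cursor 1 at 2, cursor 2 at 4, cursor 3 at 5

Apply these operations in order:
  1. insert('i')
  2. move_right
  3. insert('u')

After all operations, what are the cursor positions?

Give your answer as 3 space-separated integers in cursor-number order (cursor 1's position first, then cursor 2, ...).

Answer: 5 9 11

Derivation:
After op 1 (insert('i')): buffer="jxingili" (len 8), cursors c1@3 c2@6 c3@8, authorship ..1..2.3
After op 2 (move_right): buffer="jxingili" (len 8), cursors c1@4 c2@7 c3@8, authorship ..1..2.3
After op 3 (insert('u')): buffer="jxinugiluiu" (len 11), cursors c1@5 c2@9 c3@11, authorship ..1.1.2.233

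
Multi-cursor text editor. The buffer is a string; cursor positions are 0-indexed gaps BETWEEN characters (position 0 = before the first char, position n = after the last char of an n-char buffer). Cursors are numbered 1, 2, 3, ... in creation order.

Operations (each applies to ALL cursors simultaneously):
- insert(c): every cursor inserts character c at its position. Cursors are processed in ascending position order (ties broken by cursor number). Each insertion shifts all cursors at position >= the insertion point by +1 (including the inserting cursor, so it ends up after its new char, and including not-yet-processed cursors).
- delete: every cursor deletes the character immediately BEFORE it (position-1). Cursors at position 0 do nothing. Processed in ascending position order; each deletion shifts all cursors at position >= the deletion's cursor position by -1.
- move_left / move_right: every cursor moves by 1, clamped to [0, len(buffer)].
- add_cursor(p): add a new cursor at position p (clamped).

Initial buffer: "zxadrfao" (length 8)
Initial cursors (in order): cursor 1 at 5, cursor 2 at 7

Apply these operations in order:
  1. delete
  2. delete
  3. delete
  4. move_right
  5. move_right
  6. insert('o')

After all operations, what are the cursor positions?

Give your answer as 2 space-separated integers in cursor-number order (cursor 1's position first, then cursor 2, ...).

Answer: 4 4

Derivation:
After op 1 (delete): buffer="zxadfo" (len 6), cursors c1@4 c2@5, authorship ......
After op 2 (delete): buffer="zxao" (len 4), cursors c1@3 c2@3, authorship ....
After op 3 (delete): buffer="zo" (len 2), cursors c1@1 c2@1, authorship ..
After op 4 (move_right): buffer="zo" (len 2), cursors c1@2 c2@2, authorship ..
After op 5 (move_right): buffer="zo" (len 2), cursors c1@2 c2@2, authorship ..
After op 6 (insert('o')): buffer="zooo" (len 4), cursors c1@4 c2@4, authorship ..12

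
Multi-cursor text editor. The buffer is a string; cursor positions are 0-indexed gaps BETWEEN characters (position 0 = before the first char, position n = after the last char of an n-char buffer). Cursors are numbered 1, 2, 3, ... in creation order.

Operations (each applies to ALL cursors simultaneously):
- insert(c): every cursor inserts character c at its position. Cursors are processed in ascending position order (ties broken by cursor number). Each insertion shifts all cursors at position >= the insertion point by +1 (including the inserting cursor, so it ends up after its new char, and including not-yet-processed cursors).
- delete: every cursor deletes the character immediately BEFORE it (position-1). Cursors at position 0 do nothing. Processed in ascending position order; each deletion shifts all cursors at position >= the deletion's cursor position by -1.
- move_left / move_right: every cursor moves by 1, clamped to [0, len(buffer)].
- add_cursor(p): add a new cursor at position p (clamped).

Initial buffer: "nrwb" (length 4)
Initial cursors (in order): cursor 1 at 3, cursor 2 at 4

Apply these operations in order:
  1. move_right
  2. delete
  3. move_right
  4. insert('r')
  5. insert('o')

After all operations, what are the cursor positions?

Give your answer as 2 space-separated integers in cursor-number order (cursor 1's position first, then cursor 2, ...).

After op 1 (move_right): buffer="nrwb" (len 4), cursors c1@4 c2@4, authorship ....
After op 2 (delete): buffer="nr" (len 2), cursors c1@2 c2@2, authorship ..
After op 3 (move_right): buffer="nr" (len 2), cursors c1@2 c2@2, authorship ..
After op 4 (insert('r')): buffer="nrrr" (len 4), cursors c1@4 c2@4, authorship ..12
After op 5 (insert('o')): buffer="nrrroo" (len 6), cursors c1@6 c2@6, authorship ..1212

Answer: 6 6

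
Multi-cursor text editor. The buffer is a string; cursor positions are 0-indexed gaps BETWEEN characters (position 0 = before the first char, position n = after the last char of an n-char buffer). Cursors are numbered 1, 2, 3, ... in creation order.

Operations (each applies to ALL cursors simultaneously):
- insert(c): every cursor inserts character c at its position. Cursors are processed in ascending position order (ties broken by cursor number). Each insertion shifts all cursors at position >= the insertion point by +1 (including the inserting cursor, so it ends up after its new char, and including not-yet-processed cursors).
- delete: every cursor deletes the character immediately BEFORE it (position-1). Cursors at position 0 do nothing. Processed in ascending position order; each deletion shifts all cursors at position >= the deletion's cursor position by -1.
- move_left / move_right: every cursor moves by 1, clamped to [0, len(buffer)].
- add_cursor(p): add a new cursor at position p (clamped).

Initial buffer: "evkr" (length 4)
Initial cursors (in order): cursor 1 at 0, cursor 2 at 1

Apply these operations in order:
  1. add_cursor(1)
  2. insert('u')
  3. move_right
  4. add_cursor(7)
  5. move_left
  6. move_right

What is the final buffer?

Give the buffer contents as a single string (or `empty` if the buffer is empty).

After op 1 (add_cursor(1)): buffer="evkr" (len 4), cursors c1@0 c2@1 c3@1, authorship ....
After op 2 (insert('u')): buffer="ueuuvkr" (len 7), cursors c1@1 c2@4 c3@4, authorship 1.23...
After op 3 (move_right): buffer="ueuuvkr" (len 7), cursors c1@2 c2@5 c3@5, authorship 1.23...
After op 4 (add_cursor(7)): buffer="ueuuvkr" (len 7), cursors c1@2 c2@5 c3@5 c4@7, authorship 1.23...
After op 5 (move_left): buffer="ueuuvkr" (len 7), cursors c1@1 c2@4 c3@4 c4@6, authorship 1.23...
After op 6 (move_right): buffer="ueuuvkr" (len 7), cursors c1@2 c2@5 c3@5 c4@7, authorship 1.23...

Answer: ueuuvkr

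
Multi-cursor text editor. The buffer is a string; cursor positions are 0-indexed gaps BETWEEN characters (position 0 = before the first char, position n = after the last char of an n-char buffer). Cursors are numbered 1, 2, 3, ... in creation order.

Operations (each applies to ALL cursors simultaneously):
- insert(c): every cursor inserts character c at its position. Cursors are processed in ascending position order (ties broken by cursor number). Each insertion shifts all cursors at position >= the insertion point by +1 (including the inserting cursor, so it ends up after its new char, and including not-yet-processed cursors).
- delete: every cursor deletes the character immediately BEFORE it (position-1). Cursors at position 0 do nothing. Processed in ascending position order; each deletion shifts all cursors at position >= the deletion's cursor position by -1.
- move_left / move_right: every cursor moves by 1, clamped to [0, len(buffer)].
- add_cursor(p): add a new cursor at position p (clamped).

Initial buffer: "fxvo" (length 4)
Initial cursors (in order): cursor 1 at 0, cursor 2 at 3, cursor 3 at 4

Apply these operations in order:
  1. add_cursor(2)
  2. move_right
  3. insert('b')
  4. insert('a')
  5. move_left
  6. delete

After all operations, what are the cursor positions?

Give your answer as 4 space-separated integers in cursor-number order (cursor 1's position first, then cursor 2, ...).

After op 1 (add_cursor(2)): buffer="fxvo" (len 4), cursors c1@0 c4@2 c2@3 c3@4, authorship ....
After op 2 (move_right): buffer="fxvo" (len 4), cursors c1@1 c4@3 c2@4 c3@4, authorship ....
After op 3 (insert('b')): buffer="fbxvbobb" (len 8), cursors c1@2 c4@5 c2@8 c3@8, authorship .1..4.23
After op 4 (insert('a')): buffer="fbaxvbaobbaa" (len 12), cursors c1@3 c4@7 c2@12 c3@12, authorship .11..44.2323
After op 5 (move_left): buffer="fbaxvbaobbaa" (len 12), cursors c1@2 c4@6 c2@11 c3@11, authorship .11..44.2323
After op 6 (delete): buffer="faxvaoba" (len 8), cursors c1@1 c4@4 c2@7 c3@7, authorship .1..4.23

Answer: 1 7 7 4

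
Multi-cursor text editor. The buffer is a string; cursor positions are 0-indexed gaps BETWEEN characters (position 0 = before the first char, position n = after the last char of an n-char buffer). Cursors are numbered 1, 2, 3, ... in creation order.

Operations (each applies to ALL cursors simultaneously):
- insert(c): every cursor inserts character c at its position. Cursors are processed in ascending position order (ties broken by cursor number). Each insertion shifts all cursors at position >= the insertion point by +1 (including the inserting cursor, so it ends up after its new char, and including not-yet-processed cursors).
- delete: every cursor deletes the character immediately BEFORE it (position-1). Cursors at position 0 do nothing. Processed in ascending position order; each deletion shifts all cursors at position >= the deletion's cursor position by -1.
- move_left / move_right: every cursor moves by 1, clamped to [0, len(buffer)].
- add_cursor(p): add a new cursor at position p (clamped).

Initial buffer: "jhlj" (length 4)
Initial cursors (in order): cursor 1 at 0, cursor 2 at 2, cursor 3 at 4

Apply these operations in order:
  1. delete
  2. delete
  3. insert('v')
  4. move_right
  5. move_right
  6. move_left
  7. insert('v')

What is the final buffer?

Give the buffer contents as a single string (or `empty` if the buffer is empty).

Answer: vvvvvv

Derivation:
After op 1 (delete): buffer="jl" (len 2), cursors c1@0 c2@1 c3@2, authorship ..
After op 2 (delete): buffer="" (len 0), cursors c1@0 c2@0 c3@0, authorship 
After op 3 (insert('v')): buffer="vvv" (len 3), cursors c1@3 c2@3 c3@3, authorship 123
After op 4 (move_right): buffer="vvv" (len 3), cursors c1@3 c2@3 c3@3, authorship 123
After op 5 (move_right): buffer="vvv" (len 3), cursors c1@3 c2@3 c3@3, authorship 123
After op 6 (move_left): buffer="vvv" (len 3), cursors c1@2 c2@2 c3@2, authorship 123
After op 7 (insert('v')): buffer="vvvvvv" (len 6), cursors c1@5 c2@5 c3@5, authorship 121233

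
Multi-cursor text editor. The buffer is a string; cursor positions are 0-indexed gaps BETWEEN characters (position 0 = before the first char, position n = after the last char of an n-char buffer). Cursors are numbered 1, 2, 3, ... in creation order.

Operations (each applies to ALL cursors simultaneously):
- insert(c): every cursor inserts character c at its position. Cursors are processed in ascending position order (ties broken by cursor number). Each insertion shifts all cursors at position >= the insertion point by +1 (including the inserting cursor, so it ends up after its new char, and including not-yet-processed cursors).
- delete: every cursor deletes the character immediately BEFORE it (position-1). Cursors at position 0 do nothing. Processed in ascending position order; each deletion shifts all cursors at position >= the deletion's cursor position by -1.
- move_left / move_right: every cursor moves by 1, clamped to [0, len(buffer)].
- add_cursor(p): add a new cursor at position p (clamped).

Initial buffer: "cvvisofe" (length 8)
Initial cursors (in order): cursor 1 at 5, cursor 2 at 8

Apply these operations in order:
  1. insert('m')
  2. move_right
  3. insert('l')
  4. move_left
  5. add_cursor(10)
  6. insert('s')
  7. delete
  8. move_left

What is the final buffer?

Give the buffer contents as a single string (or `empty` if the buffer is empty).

Answer: cvvismolfeml

Derivation:
After op 1 (insert('m')): buffer="cvvismofem" (len 10), cursors c1@6 c2@10, authorship .....1...2
After op 2 (move_right): buffer="cvvismofem" (len 10), cursors c1@7 c2@10, authorship .....1...2
After op 3 (insert('l')): buffer="cvvismolfeml" (len 12), cursors c1@8 c2@12, authorship .....1.1..22
After op 4 (move_left): buffer="cvvismolfeml" (len 12), cursors c1@7 c2@11, authorship .....1.1..22
After op 5 (add_cursor(10)): buffer="cvvismolfeml" (len 12), cursors c1@7 c3@10 c2@11, authorship .....1.1..22
After op 6 (insert('s')): buffer="cvvismoslfesmsl" (len 15), cursors c1@8 c3@12 c2@14, authorship .....1.11..3222
After op 7 (delete): buffer="cvvismolfeml" (len 12), cursors c1@7 c3@10 c2@11, authorship .....1.1..22
After op 8 (move_left): buffer="cvvismolfeml" (len 12), cursors c1@6 c3@9 c2@10, authorship .....1.1..22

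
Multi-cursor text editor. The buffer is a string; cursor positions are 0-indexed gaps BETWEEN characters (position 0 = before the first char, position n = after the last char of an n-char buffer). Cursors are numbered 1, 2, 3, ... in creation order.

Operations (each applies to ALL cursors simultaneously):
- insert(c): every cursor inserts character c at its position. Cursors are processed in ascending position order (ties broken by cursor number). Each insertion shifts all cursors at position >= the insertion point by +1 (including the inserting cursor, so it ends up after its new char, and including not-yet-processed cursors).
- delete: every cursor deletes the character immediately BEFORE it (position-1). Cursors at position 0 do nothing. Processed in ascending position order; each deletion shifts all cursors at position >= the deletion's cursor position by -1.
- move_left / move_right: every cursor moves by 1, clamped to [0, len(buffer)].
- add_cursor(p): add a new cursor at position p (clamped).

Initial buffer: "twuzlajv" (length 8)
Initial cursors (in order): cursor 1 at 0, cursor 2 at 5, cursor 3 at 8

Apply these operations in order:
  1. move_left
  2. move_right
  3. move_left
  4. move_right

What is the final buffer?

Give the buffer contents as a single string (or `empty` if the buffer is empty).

Answer: twuzlajv

Derivation:
After op 1 (move_left): buffer="twuzlajv" (len 8), cursors c1@0 c2@4 c3@7, authorship ........
After op 2 (move_right): buffer="twuzlajv" (len 8), cursors c1@1 c2@5 c3@8, authorship ........
After op 3 (move_left): buffer="twuzlajv" (len 8), cursors c1@0 c2@4 c3@7, authorship ........
After op 4 (move_right): buffer="twuzlajv" (len 8), cursors c1@1 c2@5 c3@8, authorship ........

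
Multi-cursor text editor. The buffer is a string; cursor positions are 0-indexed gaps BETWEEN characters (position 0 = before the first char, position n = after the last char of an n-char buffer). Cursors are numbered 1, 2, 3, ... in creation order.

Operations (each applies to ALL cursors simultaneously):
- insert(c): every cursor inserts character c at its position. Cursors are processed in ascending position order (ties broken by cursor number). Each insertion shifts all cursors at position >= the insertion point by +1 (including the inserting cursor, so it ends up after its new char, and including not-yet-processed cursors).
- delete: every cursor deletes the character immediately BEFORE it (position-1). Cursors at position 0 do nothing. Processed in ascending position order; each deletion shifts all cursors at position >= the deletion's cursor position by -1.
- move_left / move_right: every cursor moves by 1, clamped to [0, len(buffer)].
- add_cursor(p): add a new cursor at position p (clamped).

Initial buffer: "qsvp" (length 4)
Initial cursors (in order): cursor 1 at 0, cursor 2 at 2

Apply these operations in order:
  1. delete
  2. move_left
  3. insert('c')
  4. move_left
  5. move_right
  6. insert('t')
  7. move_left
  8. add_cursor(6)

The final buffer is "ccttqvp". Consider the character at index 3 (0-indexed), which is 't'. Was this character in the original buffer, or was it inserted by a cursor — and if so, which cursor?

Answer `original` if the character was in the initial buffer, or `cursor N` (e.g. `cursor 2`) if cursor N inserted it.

Answer: cursor 2

Derivation:
After op 1 (delete): buffer="qvp" (len 3), cursors c1@0 c2@1, authorship ...
After op 2 (move_left): buffer="qvp" (len 3), cursors c1@0 c2@0, authorship ...
After op 3 (insert('c')): buffer="ccqvp" (len 5), cursors c1@2 c2@2, authorship 12...
After op 4 (move_left): buffer="ccqvp" (len 5), cursors c1@1 c2@1, authorship 12...
After op 5 (move_right): buffer="ccqvp" (len 5), cursors c1@2 c2@2, authorship 12...
After op 6 (insert('t')): buffer="ccttqvp" (len 7), cursors c1@4 c2@4, authorship 1212...
After op 7 (move_left): buffer="ccttqvp" (len 7), cursors c1@3 c2@3, authorship 1212...
After op 8 (add_cursor(6)): buffer="ccttqvp" (len 7), cursors c1@3 c2@3 c3@6, authorship 1212...
Authorship (.=original, N=cursor N): 1 2 1 2 . . .
Index 3: author = 2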